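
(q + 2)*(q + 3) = q^2 + 5*q + 6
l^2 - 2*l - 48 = (l - 8)*(l + 6)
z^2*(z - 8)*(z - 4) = z^4 - 12*z^3 + 32*z^2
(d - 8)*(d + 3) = d^2 - 5*d - 24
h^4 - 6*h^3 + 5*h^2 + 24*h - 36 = (h - 3)^2*(h - 2)*(h + 2)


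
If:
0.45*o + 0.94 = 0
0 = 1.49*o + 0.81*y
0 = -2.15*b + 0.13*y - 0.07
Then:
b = 0.20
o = -2.09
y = 3.84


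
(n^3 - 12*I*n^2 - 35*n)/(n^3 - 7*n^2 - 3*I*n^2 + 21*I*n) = (n^2 - 12*I*n - 35)/(n^2 - 7*n - 3*I*n + 21*I)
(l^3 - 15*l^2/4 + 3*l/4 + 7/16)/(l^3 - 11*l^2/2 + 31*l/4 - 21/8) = (4*l + 1)/(2*(2*l - 3))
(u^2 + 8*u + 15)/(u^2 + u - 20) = (u + 3)/(u - 4)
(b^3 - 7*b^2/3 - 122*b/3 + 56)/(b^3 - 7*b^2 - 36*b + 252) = (b - 4/3)/(b - 6)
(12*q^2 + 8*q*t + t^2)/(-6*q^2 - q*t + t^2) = (-6*q - t)/(3*q - t)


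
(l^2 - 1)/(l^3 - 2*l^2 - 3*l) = (l - 1)/(l*(l - 3))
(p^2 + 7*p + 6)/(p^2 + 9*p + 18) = (p + 1)/(p + 3)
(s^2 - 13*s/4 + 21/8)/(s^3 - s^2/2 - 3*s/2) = (s - 7/4)/(s*(s + 1))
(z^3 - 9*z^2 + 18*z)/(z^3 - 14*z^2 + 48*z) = (z - 3)/(z - 8)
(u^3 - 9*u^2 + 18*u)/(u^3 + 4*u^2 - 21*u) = (u - 6)/(u + 7)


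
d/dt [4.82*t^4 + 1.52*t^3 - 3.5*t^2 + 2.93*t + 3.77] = 19.28*t^3 + 4.56*t^2 - 7.0*t + 2.93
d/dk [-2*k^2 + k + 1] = 1 - 4*k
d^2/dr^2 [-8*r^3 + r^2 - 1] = 2 - 48*r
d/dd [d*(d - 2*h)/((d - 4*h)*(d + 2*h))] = 16*h^2*(-d + h)/(d^4 - 4*d^3*h - 12*d^2*h^2 + 32*d*h^3 + 64*h^4)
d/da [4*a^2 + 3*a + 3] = 8*a + 3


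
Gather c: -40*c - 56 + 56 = -40*c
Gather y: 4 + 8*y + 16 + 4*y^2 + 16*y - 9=4*y^2 + 24*y + 11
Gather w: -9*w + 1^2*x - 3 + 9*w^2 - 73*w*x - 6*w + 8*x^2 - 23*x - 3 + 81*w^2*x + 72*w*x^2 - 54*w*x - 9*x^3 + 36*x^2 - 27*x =w^2*(81*x + 9) + w*(72*x^2 - 127*x - 15) - 9*x^3 + 44*x^2 - 49*x - 6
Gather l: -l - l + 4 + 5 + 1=10 - 2*l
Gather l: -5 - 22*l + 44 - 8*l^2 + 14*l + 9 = -8*l^2 - 8*l + 48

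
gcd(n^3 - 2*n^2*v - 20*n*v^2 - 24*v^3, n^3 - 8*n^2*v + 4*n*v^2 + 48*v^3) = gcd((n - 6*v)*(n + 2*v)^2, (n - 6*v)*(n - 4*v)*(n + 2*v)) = -n^2 + 4*n*v + 12*v^2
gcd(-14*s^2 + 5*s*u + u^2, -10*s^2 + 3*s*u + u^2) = 2*s - u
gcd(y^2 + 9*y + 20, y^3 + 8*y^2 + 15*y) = y + 5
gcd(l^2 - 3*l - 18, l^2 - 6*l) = l - 6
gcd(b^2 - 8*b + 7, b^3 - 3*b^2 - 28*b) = b - 7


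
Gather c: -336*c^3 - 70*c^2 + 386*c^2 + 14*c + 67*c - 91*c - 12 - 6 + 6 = -336*c^3 + 316*c^2 - 10*c - 12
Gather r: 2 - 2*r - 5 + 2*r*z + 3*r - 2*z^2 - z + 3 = r*(2*z + 1) - 2*z^2 - z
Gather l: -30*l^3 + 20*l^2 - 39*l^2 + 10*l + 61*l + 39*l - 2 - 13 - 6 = -30*l^3 - 19*l^2 + 110*l - 21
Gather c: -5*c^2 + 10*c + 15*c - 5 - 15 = -5*c^2 + 25*c - 20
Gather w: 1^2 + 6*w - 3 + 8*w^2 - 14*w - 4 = 8*w^2 - 8*w - 6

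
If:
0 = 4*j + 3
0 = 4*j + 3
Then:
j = -3/4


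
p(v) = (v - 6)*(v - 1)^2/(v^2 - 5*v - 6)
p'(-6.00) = 0.84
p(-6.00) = -9.80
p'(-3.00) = 0.00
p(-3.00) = -8.00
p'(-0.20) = -5.25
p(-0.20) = 1.80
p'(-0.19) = -5.10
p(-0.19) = 1.75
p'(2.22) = 0.61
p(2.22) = 0.46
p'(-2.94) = -0.06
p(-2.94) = -8.00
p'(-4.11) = 0.59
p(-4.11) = -8.40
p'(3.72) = 0.82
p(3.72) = 1.57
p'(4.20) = 0.85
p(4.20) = 1.97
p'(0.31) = -1.33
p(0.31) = 0.36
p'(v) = (5 - 2*v)*(v - 6)*(v - 1)^2/(v^2 - 5*v - 6)^2 + (v - 6)*(2*v - 2)/(v^2 - 5*v - 6) + (v - 1)^2/(v^2 - 5*v - 6)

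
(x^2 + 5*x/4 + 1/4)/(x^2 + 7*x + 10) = (4*x^2 + 5*x + 1)/(4*(x^2 + 7*x + 10))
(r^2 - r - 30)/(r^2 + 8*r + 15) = (r - 6)/(r + 3)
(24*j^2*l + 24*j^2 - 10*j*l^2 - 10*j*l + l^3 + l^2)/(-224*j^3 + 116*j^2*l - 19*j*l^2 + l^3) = (-6*j*l - 6*j + l^2 + l)/(56*j^2 - 15*j*l + l^2)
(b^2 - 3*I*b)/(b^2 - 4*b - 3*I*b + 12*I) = b/(b - 4)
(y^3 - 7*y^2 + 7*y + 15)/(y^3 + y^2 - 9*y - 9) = (y - 5)/(y + 3)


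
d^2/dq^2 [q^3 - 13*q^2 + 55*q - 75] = 6*q - 26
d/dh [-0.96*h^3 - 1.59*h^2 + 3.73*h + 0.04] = -2.88*h^2 - 3.18*h + 3.73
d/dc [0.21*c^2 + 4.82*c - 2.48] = 0.42*c + 4.82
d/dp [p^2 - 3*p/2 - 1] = 2*p - 3/2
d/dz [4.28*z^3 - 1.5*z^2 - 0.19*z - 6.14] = 12.84*z^2 - 3.0*z - 0.19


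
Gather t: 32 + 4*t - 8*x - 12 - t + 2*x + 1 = 3*t - 6*x + 21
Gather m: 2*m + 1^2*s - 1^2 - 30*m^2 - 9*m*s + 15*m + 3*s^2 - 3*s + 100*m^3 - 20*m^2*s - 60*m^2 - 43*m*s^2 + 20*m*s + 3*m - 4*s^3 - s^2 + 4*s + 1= 100*m^3 + m^2*(-20*s - 90) + m*(-43*s^2 + 11*s + 20) - 4*s^3 + 2*s^2 + 2*s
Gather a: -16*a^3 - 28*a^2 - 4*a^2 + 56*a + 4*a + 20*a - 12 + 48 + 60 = -16*a^3 - 32*a^2 + 80*a + 96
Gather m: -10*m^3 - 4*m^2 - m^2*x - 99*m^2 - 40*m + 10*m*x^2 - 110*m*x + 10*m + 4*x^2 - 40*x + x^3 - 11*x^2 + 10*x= -10*m^3 + m^2*(-x - 103) + m*(10*x^2 - 110*x - 30) + x^3 - 7*x^2 - 30*x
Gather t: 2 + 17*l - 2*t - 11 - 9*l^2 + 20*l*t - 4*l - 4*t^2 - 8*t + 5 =-9*l^2 + 13*l - 4*t^2 + t*(20*l - 10) - 4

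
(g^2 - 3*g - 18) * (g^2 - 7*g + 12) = g^4 - 10*g^3 + 15*g^2 + 90*g - 216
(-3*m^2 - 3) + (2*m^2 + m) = -m^2 + m - 3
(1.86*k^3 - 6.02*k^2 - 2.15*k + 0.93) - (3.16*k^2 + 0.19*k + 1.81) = 1.86*k^3 - 9.18*k^2 - 2.34*k - 0.88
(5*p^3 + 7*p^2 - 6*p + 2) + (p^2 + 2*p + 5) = 5*p^3 + 8*p^2 - 4*p + 7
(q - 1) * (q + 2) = q^2 + q - 2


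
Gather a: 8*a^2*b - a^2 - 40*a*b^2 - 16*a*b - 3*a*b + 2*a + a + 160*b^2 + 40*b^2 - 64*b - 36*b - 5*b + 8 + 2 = a^2*(8*b - 1) + a*(-40*b^2 - 19*b + 3) + 200*b^2 - 105*b + 10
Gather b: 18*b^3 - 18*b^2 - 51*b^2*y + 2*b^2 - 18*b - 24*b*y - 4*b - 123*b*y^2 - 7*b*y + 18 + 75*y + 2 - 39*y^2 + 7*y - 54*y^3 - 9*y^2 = 18*b^3 + b^2*(-51*y - 16) + b*(-123*y^2 - 31*y - 22) - 54*y^3 - 48*y^2 + 82*y + 20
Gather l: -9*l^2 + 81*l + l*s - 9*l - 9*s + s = -9*l^2 + l*(s + 72) - 8*s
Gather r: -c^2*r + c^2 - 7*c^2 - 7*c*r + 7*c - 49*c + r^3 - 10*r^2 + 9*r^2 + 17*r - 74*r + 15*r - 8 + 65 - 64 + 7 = -6*c^2 - 42*c + r^3 - r^2 + r*(-c^2 - 7*c - 42)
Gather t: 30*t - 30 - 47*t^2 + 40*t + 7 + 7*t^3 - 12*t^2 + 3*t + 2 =7*t^3 - 59*t^2 + 73*t - 21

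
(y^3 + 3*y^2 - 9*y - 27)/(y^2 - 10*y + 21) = (y^2 + 6*y + 9)/(y - 7)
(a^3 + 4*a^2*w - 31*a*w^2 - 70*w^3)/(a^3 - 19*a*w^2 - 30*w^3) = (a + 7*w)/(a + 3*w)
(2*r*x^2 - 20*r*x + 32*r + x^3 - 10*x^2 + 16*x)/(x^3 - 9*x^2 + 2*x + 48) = (2*r*x - 4*r + x^2 - 2*x)/(x^2 - x - 6)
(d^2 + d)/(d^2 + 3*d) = (d + 1)/(d + 3)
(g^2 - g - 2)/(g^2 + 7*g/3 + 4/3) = 3*(g - 2)/(3*g + 4)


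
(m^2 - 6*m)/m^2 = (m - 6)/m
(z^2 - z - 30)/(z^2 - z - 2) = (-z^2 + z + 30)/(-z^2 + z + 2)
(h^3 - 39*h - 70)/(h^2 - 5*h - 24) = (-h^3 + 39*h + 70)/(-h^2 + 5*h + 24)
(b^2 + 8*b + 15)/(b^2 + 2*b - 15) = (b + 3)/(b - 3)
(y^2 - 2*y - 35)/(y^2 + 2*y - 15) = (y - 7)/(y - 3)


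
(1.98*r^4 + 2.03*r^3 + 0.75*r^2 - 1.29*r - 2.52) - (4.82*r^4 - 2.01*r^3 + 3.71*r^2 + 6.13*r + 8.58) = -2.84*r^4 + 4.04*r^3 - 2.96*r^2 - 7.42*r - 11.1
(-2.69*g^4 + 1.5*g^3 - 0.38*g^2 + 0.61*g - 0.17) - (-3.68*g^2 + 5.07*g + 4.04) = -2.69*g^4 + 1.5*g^3 + 3.3*g^2 - 4.46*g - 4.21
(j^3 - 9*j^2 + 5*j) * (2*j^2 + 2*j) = 2*j^5 - 16*j^4 - 8*j^3 + 10*j^2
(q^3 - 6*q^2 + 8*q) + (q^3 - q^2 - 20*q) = 2*q^3 - 7*q^2 - 12*q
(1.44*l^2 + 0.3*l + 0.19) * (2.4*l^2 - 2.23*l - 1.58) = 3.456*l^4 - 2.4912*l^3 - 2.4882*l^2 - 0.8977*l - 0.3002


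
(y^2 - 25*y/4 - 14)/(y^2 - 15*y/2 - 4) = (4*y + 7)/(2*(2*y + 1))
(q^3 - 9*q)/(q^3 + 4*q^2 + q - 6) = q*(q - 3)/(q^2 + q - 2)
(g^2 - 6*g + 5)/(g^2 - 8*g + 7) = (g - 5)/(g - 7)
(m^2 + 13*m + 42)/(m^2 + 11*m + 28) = (m + 6)/(m + 4)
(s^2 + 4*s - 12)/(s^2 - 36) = (s - 2)/(s - 6)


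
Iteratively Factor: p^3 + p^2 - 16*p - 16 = (p - 4)*(p^2 + 5*p + 4) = (p - 4)*(p + 1)*(p + 4)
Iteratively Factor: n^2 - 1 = (n + 1)*(n - 1)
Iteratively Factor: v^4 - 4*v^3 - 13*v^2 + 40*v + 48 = (v + 3)*(v^3 - 7*v^2 + 8*v + 16) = (v + 1)*(v + 3)*(v^2 - 8*v + 16) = (v - 4)*(v + 1)*(v + 3)*(v - 4)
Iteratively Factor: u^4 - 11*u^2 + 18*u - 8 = (u - 1)*(u^3 + u^2 - 10*u + 8) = (u - 1)*(u + 4)*(u^2 - 3*u + 2) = (u - 1)^2*(u + 4)*(u - 2)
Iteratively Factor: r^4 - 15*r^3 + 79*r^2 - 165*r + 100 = (r - 1)*(r^3 - 14*r^2 + 65*r - 100) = (r - 5)*(r - 1)*(r^2 - 9*r + 20) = (r - 5)^2*(r - 1)*(r - 4)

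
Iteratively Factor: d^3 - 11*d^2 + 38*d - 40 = (d - 4)*(d^2 - 7*d + 10) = (d - 4)*(d - 2)*(d - 5)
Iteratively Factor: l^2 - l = (l - 1)*(l)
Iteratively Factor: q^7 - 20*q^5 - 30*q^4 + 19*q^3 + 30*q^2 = (q + 3)*(q^6 - 3*q^5 - 11*q^4 + 3*q^3 + 10*q^2) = (q + 2)*(q + 3)*(q^5 - 5*q^4 - q^3 + 5*q^2) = q*(q + 2)*(q + 3)*(q^4 - 5*q^3 - q^2 + 5*q) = q^2*(q + 2)*(q + 3)*(q^3 - 5*q^2 - q + 5) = q^2*(q - 1)*(q + 2)*(q + 3)*(q^2 - 4*q - 5) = q^2*(q - 5)*(q - 1)*(q + 2)*(q + 3)*(q + 1)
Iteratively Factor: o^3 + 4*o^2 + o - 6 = (o + 2)*(o^2 + 2*o - 3) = (o - 1)*(o + 2)*(o + 3)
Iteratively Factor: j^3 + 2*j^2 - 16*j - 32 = (j - 4)*(j^2 + 6*j + 8) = (j - 4)*(j + 4)*(j + 2)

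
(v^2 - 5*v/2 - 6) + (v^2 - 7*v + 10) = 2*v^2 - 19*v/2 + 4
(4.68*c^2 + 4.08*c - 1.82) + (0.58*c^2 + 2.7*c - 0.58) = 5.26*c^2 + 6.78*c - 2.4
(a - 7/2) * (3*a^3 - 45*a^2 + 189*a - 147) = 3*a^4 - 111*a^3/2 + 693*a^2/2 - 1617*a/2 + 1029/2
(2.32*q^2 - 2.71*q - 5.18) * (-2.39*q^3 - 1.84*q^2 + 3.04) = -5.5448*q^5 + 2.2081*q^4 + 17.3666*q^3 + 16.584*q^2 - 8.2384*q - 15.7472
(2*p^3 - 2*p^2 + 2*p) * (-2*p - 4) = -4*p^4 - 4*p^3 + 4*p^2 - 8*p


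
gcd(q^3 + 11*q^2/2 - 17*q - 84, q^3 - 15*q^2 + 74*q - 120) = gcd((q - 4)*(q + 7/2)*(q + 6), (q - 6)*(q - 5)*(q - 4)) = q - 4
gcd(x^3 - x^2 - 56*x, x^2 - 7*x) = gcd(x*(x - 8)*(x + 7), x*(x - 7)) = x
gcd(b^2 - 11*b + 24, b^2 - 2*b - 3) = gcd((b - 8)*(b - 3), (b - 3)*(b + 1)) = b - 3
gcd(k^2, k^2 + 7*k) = k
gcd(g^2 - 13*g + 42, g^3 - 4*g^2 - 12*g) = g - 6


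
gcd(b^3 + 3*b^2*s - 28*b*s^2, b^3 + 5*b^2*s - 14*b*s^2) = b^2 + 7*b*s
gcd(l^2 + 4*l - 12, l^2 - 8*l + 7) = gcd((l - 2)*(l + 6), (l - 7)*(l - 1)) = 1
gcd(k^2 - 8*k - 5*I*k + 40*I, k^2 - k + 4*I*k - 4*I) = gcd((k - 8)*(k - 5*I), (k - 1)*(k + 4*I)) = 1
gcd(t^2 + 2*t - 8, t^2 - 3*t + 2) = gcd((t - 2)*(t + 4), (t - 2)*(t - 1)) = t - 2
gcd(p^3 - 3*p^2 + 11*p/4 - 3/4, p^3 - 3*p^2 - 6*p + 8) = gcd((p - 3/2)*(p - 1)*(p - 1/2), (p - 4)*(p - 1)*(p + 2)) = p - 1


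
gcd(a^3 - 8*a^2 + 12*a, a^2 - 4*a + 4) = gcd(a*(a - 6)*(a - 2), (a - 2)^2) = a - 2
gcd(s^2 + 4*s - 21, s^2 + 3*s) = 1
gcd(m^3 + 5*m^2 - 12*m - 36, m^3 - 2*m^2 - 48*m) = m + 6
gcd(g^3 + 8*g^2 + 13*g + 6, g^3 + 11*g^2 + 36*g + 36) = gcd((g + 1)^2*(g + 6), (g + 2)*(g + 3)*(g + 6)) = g + 6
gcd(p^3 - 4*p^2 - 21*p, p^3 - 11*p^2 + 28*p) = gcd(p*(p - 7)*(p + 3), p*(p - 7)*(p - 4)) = p^2 - 7*p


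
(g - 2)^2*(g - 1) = g^3 - 5*g^2 + 8*g - 4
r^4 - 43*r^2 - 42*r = r*(r - 7)*(r + 1)*(r + 6)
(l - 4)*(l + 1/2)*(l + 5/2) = l^3 - l^2 - 43*l/4 - 5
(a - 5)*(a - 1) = a^2 - 6*a + 5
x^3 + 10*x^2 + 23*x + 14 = (x + 1)*(x + 2)*(x + 7)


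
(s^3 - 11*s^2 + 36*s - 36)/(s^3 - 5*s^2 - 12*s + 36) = (s - 3)/(s + 3)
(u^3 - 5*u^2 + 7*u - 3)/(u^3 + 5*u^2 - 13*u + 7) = (u - 3)/(u + 7)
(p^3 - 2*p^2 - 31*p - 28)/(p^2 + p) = p - 3 - 28/p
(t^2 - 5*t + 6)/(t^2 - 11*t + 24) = (t - 2)/(t - 8)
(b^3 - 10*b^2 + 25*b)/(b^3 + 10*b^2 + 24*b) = (b^2 - 10*b + 25)/(b^2 + 10*b + 24)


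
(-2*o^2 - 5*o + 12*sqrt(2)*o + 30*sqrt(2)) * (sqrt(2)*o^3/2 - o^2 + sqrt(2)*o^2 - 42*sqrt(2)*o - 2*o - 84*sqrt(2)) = -sqrt(2)*o^5 - 9*sqrt(2)*o^4/2 + 14*o^4 + 63*o^3 + 67*sqrt(2)*o^3 - 938*o^2 + 324*sqrt(2)*o^2 - 4536*o + 360*sqrt(2)*o - 5040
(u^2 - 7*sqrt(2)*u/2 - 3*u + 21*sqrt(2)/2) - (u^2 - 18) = -7*sqrt(2)*u/2 - 3*u + 21*sqrt(2)/2 + 18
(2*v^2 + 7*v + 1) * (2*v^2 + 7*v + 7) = 4*v^4 + 28*v^3 + 65*v^2 + 56*v + 7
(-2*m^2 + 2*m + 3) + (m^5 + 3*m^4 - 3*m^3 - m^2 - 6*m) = m^5 + 3*m^4 - 3*m^3 - 3*m^2 - 4*m + 3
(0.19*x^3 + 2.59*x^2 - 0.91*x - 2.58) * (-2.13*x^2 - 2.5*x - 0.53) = -0.4047*x^5 - 5.9917*x^4 - 4.6374*x^3 + 6.3977*x^2 + 6.9323*x + 1.3674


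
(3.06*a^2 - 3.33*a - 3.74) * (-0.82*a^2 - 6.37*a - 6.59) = -2.5092*a^4 - 16.7616*a^3 + 4.1135*a^2 + 45.7685*a + 24.6466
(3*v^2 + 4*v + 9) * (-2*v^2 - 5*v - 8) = -6*v^4 - 23*v^3 - 62*v^2 - 77*v - 72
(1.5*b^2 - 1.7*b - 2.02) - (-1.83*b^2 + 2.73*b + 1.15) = 3.33*b^2 - 4.43*b - 3.17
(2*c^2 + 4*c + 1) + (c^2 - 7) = 3*c^2 + 4*c - 6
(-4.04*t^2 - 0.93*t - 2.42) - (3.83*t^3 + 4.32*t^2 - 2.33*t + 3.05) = -3.83*t^3 - 8.36*t^2 + 1.4*t - 5.47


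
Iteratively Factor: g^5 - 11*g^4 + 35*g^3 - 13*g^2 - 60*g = (g - 4)*(g^4 - 7*g^3 + 7*g^2 + 15*g) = (g - 4)*(g - 3)*(g^3 - 4*g^2 - 5*g) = g*(g - 4)*(g - 3)*(g^2 - 4*g - 5) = g*(g - 5)*(g - 4)*(g - 3)*(g + 1)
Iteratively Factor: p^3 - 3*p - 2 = (p - 2)*(p^2 + 2*p + 1) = (p - 2)*(p + 1)*(p + 1)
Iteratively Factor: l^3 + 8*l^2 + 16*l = (l)*(l^2 + 8*l + 16) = l*(l + 4)*(l + 4)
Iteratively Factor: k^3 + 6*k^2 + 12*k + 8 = (k + 2)*(k^2 + 4*k + 4) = (k + 2)^2*(k + 2)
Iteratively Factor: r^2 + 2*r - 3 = (r - 1)*(r + 3)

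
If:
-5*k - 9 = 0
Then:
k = -9/5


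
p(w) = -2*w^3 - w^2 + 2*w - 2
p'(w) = -6*w^2 - 2*w + 2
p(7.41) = -855.83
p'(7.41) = -342.27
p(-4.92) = 202.14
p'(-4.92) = -133.40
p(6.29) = -526.70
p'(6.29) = -247.96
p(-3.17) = 45.32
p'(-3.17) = -51.95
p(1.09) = -3.60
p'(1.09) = -7.31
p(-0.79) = -3.22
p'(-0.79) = -0.16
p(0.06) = -1.88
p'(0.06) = 1.86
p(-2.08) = 7.51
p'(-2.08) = -19.80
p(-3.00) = 37.00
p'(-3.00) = -46.00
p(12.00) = -3578.00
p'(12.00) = -886.00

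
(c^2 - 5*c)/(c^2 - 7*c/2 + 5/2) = 2*c*(c - 5)/(2*c^2 - 7*c + 5)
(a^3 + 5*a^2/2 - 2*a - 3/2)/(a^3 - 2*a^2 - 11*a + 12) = (a + 1/2)/(a - 4)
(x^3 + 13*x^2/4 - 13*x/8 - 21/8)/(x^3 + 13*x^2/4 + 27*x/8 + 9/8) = (2*x^2 + 5*x - 7)/(2*x^2 + 5*x + 3)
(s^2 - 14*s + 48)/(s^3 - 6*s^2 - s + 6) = (s - 8)/(s^2 - 1)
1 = 1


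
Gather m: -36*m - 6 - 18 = -36*m - 24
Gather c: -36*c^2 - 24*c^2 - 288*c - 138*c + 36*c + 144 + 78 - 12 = -60*c^2 - 390*c + 210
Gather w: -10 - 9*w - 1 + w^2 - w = w^2 - 10*w - 11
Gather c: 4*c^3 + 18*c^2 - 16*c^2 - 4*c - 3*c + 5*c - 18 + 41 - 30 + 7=4*c^3 + 2*c^2 - 2*c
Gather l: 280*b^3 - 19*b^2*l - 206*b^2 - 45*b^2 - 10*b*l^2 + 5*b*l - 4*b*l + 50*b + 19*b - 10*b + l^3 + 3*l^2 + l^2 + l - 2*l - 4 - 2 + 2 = 280*b^3 - 251*b^2 + 59*b + l^3 + l^2*(4 - 10*b) + l*(-19*b^2 + b - 1) - 4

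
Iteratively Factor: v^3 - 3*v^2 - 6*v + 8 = (v - 4)*(v^2 + v - 2) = (v - 4)*(v - 1)*(v + 2)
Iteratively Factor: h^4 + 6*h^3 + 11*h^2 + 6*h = (h)*(h^3 + 6*h^2 + 11*h + 6) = h*(h + 2)*(h^2 + 4*h + 3) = h*(h + 2)*(h + 3)*(h + 1)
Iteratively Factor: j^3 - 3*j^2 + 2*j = (j - 1)*(j^2 - 2*j) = (j - 2)*(j - 1)*(j)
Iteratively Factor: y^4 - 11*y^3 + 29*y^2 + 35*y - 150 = (y - 3)*(y^3 - 8*y^2 + 5*y + 50) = (y - 5)*(y - 3)*(y^2 - 3*y - 10) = (y - 5)*(y - 3)*(y + 2)*(y - 5)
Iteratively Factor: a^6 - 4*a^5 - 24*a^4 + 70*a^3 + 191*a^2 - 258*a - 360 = (a + 1)*(a^5 - 5*a^4 - 19*a^3 + 89*a^2 + 102*a - 360) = (a - 2)*(a + 1)*(a^4 - 3*a^3 - 25*a^2 + 39*a + 180) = (a - 2)*(a + 1)*(a + 3)*(a^3 - 6*a^2 - 7*a + 60) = (a - 4)*(a - 2)*(a + 1)*(a + 3)*(a^2 - 2*a - 15) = (a - 4)*(a - 2)*(a + 1)*(a + 3)^2*(a - 5)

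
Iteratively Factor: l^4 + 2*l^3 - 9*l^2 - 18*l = (l + 2)*(l^3 - 9*l) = l*(l + 2)*(l^2 - 9) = l*(l + 2)*(l + 3)*(l - 3)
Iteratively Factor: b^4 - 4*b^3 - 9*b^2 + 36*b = (b - 3)*(b^3 - b^2 - 12*b) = (b - 3)*(b + 3)*(b^2 - 4*b) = b*(b - 3)*(b + 3)*(b - 4)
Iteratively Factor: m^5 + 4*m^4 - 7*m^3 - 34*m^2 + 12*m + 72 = (m + 2)*(m^4 + 2*m^3 - 11*m^2 - 12*m + 36) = (m + 2)*(m + 3)*(m^3 - m^2 - 8*m + 12) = (m - 2)*(m + 2)*(m + 3)*(m^2 + m - 6) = (m - 2)*(m + 2)*(m + 3)^2*(m - 2)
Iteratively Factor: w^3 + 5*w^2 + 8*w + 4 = (w + 2)*(w^2 + 3*w + 2) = (w + 1)*(w + 2)*(w + 2)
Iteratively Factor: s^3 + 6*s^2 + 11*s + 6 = (s + 1)*(s^2 + 5*s + 6) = (s + 1)*(s + 2)*(s + 3)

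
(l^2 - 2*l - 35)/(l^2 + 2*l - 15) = (l - 7)/(l - 3)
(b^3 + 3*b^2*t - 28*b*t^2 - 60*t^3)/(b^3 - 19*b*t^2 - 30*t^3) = (b + 6*t)/(b + 3*t)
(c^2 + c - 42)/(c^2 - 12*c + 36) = (c + 7)/(c - 6)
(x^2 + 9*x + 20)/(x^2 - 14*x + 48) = (x^2 + 9*x + 20)/(x^2 - 14*x + 48)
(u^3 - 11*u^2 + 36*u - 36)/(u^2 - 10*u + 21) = (u^2 - 8*u + 12)/(u - 7)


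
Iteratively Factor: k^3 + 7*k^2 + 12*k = (k)*(k^2 + 7*k + 12) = k*(k + 4)*(k + 3)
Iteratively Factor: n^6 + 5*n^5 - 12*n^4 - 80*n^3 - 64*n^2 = (n + 4)*(n^5 + n^4 - 16*n^3 - 16*n^2) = (n - 4)*(n + 4)*(n^4 + 5*n^3 + 4*n^2) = (n - 4)*(n + 4)^2*(n^3 + n^2) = n*(n - 4)*(n + 4)^2*(n^2 + n) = n^2*(n - 4)*(n + 4)^2*(n + 1)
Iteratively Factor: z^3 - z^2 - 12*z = (z)*(z^2 - z - 12) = z*(z + 3)*(z - 4)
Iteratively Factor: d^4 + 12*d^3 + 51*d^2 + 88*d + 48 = (d + 3)*(d^3 + 9*d^2 + 24*d + 16) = (d + 3)*(d + 4)*(d^2 + 5*d + 4) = (d + 3)*(d + 4)^2*(d + 1)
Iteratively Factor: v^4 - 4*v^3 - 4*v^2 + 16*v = (v - 2)*(v^3 - 2*v^2 - 8*v) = (v - 4)*(v - 2)*(v^2 + 2*v) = v*(v - 4)*(v - 2)*(v + 2)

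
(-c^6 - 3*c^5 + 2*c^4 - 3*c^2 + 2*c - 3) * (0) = 0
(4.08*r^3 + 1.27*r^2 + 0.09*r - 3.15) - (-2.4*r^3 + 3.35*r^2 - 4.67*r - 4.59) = 6.48*r^3 - 2.08*r^2 + 4.76*r + 1.44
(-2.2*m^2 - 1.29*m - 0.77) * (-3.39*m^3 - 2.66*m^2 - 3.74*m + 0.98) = 7.458*m^5 + 10.2251*m^4 + 14.2697*m^3 + 4.7168*m^2 + 1.6156*m - 0.7546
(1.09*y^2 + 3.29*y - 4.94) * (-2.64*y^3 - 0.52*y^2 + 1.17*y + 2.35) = -2.8776*y^5 - 9.2524*y^4 + 12.6061*y^3 + 8.9796*y^2 + 1.9517*y - 11.609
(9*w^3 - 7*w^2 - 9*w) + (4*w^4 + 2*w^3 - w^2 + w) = 4*w^4 + 11*w^3 - 8*w^2 - 8*w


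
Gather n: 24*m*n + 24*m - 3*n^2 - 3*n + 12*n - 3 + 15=24*m - 3*n^2 + n*(24*m + 9) + 12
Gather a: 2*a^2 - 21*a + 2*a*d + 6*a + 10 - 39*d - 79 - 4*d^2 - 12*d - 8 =2*a^2 + a*(2*d - 15) - 4*d^2 - 51*d - 77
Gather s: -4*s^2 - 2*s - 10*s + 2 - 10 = -4*s^2 - 12*s - 8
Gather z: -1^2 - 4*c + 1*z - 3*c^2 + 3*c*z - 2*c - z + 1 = -3*c^2 + 3*c*z - 6*c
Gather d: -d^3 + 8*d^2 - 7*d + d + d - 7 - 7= -d^3 + 8*d^2 - 5*d - 14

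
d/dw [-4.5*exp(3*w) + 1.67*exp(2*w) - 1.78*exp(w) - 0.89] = (-13.5*exp(2*w) + 3.34*exp(w) - 1.78)*exp(w)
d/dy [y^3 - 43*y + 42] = 3*y^2 - 43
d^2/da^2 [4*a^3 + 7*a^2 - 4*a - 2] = 24*a + 14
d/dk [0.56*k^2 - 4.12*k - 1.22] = 1.12*k - 4.12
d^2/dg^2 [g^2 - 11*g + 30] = 2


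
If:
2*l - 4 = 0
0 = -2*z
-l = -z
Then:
No Solution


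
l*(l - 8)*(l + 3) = l^3 - 5*l^2 - 24*l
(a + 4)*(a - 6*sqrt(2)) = a^2 - 6*sqrt(2)*a + 4*a - 24*sqrt(2)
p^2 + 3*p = p*(p + 3)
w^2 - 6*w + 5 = (w - 5)*(w - 1)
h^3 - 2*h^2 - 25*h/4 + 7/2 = (h - 7/2)*(h - 1/2)*(h + 2)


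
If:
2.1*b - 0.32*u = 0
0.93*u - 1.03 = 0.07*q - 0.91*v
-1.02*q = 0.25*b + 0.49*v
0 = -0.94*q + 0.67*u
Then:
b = -0.29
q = -1.36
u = -1.90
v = 2.97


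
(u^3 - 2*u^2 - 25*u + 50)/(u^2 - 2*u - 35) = (u^2 - 7*u + 10)/(u - 7)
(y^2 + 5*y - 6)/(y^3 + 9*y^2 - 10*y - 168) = (y - 1)/(y^2 + 3*y - 28)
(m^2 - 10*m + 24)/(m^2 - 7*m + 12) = (m - 6)/(m - 3)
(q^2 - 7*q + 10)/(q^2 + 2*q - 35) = (q - 2)/(q + 7)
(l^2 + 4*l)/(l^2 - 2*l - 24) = l/(l - 6)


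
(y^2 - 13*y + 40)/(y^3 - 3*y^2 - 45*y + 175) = (y - 8)/(y^2 + 2*y - 35)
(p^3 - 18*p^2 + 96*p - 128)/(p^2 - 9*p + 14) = (p^2 - 16*p + 64)/(p - 7)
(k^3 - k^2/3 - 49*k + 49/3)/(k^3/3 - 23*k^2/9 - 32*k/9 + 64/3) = 3*(3*k^3 - k^2 - 147*k + 49)/(3*k^3 - 23*k^2 - 32*k + 192)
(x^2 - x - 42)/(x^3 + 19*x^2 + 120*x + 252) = (x - 7)/(x^2 + 13*x + 42)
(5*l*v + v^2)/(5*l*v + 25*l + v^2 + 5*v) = v/(v + 5)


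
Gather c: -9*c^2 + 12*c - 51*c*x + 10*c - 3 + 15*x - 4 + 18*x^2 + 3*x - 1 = -9*c^2 + c*(22 - 51*x) + 18*x^2 + 18*x - 8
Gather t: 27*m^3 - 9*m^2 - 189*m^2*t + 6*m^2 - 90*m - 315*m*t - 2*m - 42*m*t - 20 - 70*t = 27*m^3 - 3*m^2 - 92*m + t*(-189*m^2 - 357*m - 70) - 20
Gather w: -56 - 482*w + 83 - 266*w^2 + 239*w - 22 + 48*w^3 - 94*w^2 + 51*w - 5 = 48*w^3 - 360*w^2 - 192*w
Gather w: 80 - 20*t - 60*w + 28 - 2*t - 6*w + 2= -22*t - 66*w + 110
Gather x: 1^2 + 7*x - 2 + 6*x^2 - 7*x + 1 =6*x^2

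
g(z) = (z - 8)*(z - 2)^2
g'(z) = (z - 8)*(2*z - 4) + (z - 2)^2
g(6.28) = -31.51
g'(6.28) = 3.60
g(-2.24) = -184.09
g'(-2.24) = 104.81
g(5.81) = -31.79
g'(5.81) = -2.17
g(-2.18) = -177.87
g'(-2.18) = 102.58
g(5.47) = -30.46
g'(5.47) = -5.52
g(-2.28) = -188.31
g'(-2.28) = 106.32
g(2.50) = -1.38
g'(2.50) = -5.25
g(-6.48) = -1041.26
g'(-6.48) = 317.49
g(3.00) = -5.00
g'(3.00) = -9.00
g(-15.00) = -6647.00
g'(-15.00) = 1071.00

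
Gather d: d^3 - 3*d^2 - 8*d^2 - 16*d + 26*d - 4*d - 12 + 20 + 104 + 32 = d^3 - 11*d^2 + 6*d + 144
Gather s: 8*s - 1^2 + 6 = 8*s + 5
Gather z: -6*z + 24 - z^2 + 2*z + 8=-z^2 - 4*z + 32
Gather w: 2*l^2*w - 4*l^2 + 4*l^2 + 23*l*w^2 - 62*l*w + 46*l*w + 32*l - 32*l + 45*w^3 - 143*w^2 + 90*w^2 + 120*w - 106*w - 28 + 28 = 45*w^3 + w^2*(23*l - 53) + w*(2*l^2 - 16*l + 14)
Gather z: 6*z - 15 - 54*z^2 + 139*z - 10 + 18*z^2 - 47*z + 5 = -36*z^2 + 98*z - 20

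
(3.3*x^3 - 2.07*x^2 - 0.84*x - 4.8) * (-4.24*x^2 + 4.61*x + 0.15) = -13.992*x^5 + 23.9898*x^4 - 5.4861*x^3 + 16.1691*x^2 - 22.254*x - 0.72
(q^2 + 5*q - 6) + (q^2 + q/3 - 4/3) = 2*q^2 + 16*q/3 - 22/3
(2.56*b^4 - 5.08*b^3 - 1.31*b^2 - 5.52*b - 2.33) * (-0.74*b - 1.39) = -1.8944*b^5 + 0.2008*b^4 + 8.0306*b^3 + 5.9057*b^2 + 9.397*b + 3.2387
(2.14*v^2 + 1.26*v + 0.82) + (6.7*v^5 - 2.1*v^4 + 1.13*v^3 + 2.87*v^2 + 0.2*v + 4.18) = 6.7*v^5 - 2.1*v^4 + 1.13*v^3 + 5.01*v^2 + 1.46*v + 5.0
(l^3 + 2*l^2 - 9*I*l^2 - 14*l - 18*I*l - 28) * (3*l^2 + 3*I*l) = 3*l^5 + 6*l^4 - 24*I*l^4 - 15*l^3 - 48*I*l^3 - 30*l^2 - 42*I*l^2 - 84*I*l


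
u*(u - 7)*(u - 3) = u^3 - 10*u^2 + 21*u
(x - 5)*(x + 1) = x^2 - 4*x - 5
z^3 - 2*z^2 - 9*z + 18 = (z - 3)*(z - 2)*(z + 3)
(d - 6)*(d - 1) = d^2 - 7*d + 6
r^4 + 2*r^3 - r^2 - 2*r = r*(r - 1)*(r + 1)*(r + 2)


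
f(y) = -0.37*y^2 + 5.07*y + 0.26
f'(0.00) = 5.07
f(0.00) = 0.26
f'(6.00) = 0.63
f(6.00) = 17.36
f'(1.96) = 3.62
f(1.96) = 8.78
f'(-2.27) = 6.75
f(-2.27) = -13.16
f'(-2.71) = 7.08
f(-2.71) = -16.20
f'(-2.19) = 6.69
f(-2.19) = -12.62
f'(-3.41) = 7.59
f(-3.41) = -21.33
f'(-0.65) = 5.55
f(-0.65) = -3.19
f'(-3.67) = 7.79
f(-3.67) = -23.33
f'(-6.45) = 9.84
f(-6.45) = -47.83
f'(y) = 5.07 - 0.74*y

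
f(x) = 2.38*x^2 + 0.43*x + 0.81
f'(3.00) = 14.71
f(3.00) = 23.52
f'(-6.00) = -28.13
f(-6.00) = 83.91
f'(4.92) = 23.85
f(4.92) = 60.54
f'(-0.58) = -2.33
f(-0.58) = 1.36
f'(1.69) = 8.47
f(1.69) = 8.33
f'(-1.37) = -6.09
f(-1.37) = 4.69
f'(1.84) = 9.19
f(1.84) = 9.66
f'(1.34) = 6.81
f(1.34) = 5.66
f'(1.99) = 9.90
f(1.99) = 11.09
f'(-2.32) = -10.61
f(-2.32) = 12.62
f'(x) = 4.76*x + 0.43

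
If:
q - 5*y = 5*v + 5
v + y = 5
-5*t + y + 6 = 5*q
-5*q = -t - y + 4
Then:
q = 30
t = 5/3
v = -442/3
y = 457/3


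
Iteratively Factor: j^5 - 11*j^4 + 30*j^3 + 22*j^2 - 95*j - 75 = (j + 1)*(j^4 - 12*j^3 + 42*j^2 - 20*j - 75) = (j + 1)^2*(j^3 - 13*j^2 + 55*j - 75) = (j - 3)*(j + 1)^2*(j^2 - 10*j + 25) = (j - 5)*(j - 3)*(j + 1)^2*(j - 5)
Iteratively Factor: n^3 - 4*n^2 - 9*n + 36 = (n - 3)*(n^2 - n - 12) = (n - 3)*(n + 3)*(n - 4)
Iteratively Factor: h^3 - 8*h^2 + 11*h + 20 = (h + 1)*(h^2 - 9*h + 20) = (h - 5)*(h + 1)*(h - 4)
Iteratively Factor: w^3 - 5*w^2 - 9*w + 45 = (w - 3)*(w^2 - 2*w - 15) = (w - 3)*(w + 3)*(w - 5)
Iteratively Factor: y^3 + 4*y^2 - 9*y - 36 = (y - 3)*(y^2 + 7*y + 12) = (y - 3)*(y + 4)*(y + 3)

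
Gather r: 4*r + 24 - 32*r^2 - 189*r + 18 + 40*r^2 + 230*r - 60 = 8*r^2 + 45*r - 18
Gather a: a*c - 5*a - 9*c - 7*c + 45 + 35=a*(c - 5) - 16*c + 80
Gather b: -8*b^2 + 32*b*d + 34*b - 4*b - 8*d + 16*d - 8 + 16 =-8*b^2 + b*(32*d + 30) + 8*d + 8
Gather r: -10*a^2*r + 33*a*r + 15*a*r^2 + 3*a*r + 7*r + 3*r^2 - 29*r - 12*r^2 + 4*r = r^2*(15*a - 9) + r*(-10*a^2 + 36*a - 18)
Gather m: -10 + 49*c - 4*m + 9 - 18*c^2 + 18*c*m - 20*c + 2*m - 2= -18*c^2 + 29*c + m*(18*c - 2) - 3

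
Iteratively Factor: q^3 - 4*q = (q)*(q^2 - 4) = q*(q + 2)*(q - 2)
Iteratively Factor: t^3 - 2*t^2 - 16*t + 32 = (t - 2)*(t^2 - 16) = (t - 4)*(t - 2)*(t + 4)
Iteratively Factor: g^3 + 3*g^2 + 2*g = (g)*(g^2 + 3*g + 2) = g*(g + 2)*(g + 1)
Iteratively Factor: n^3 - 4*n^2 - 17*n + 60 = (n - 3)*(n^2 - n - 20) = (n - 3)*(n + 4)*(n - 5)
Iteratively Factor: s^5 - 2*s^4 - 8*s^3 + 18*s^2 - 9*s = (s + 3)*(s^4 - 5*s^3 + 7*s^2 - 3*s) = (s - 1)*(s + 3)*(s^3 - 4*s^2 + 3*s) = (s - 3)*(s - 1)*(s + 3)*(s^2 - s) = s*(s - 3)*(s - 1)*(s + 3)*(s - 1)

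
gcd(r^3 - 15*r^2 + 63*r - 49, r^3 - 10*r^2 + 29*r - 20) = r - 1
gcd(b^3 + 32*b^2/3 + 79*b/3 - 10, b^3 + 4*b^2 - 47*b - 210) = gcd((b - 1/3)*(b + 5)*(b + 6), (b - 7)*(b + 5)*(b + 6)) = b^2 + 11*b + 30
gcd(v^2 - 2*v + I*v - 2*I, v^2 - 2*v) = v - 2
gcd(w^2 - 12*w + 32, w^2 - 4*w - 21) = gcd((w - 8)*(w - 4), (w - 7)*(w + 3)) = 1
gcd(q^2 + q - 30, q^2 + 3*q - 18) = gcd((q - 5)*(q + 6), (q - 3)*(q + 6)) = q + 6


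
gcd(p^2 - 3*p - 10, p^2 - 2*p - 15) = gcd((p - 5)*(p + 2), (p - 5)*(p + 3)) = p - 5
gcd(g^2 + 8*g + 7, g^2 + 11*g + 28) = g + 7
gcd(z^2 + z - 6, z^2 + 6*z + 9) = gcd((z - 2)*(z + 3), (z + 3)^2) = z + 3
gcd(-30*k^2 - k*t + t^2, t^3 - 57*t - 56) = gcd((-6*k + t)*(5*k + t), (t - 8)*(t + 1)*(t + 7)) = 1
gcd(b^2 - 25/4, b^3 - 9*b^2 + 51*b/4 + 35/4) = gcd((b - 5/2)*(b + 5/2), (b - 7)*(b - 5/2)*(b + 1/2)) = b - 5/2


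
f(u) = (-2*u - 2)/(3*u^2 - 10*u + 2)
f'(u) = (10 - 6*u)*(-2*u - 2)/(3*u^2 - 10*u + 2)^2 - 2/(3*u^2 - 10*u + 2)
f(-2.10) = 0.06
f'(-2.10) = -0.02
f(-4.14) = 0.07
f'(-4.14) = 0.00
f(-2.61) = 0.07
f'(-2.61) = -0.01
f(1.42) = 0.79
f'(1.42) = 0.14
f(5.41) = -0.36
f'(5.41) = 0.17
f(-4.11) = 0.07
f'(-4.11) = 0.00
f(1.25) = 0.77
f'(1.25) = 0.01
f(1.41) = 0.79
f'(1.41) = 0.13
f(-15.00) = 0.03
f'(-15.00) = 0.00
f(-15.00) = 0.03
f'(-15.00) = 0.00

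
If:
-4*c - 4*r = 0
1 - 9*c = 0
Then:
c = 1/9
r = -1/9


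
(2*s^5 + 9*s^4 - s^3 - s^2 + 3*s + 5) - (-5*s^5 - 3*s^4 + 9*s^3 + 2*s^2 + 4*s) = 7*s^5 + 12*s^4 - 10*s^3 - 3*s^2 - s + 5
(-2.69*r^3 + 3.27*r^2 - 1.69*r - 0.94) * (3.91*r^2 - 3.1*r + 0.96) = -10.5179*r^5 + 21.1247*r^4 - 19.3273*r^3 + 4.7028*r^2 + 1.2916*r - 0.9024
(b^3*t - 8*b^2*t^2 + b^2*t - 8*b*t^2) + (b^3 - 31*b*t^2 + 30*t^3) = b^3*t + b^3 - 8*b^2*t^2 + b^2*t - 39*b*t^2 + 30*t^3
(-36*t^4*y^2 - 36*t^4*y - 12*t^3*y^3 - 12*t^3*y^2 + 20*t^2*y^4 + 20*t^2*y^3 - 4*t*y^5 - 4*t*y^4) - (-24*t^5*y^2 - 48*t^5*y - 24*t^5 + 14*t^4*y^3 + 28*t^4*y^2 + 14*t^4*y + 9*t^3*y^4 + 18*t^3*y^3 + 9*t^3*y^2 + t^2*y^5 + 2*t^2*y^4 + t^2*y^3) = 24*t^5*y^2 + 48*t^5*y + 24*t^5 - 14*t^4*y^3 - 64*t^4*y^2 - 50*t^4*y - 9*t^3*y^4 - 30*t^3*y^3 - 21*t^3*y^2 - t^2*y^5 + 18*t^2*y^4 + 19*t^2*y^3 - 4*t*y^5 - 4*t*y^4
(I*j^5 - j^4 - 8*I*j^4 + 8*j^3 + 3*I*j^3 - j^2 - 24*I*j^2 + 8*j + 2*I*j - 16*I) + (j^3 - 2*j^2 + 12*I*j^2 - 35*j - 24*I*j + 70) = I*j^5 - j^4 - 8*I*j^4 + 9*j^3 + 3*I*j^3 - 3*j^2 - 12*I*j^2 - 27*j - 22*I*j + 70 - 16*I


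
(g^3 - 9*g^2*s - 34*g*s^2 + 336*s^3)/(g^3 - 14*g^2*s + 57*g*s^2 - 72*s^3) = (g^2 - g*s - 42*s^2)/(g^2 - 6*g*s + 9*s^2)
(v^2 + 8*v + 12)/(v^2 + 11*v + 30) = (v + 2)/(v + 5)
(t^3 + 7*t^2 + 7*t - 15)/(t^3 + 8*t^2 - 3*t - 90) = (t^2 + 2*t - 3)/(t^2 + 3*t - 18)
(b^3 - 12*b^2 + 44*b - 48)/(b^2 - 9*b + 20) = (b^2 - 8*b + 12)/(b - 5)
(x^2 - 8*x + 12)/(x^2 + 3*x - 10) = (x - 6)/(x + 5)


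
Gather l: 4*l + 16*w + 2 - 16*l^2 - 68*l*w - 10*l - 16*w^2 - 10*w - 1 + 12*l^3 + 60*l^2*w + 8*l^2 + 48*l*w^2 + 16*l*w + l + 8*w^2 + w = 12*l^3 + l^2*(60*w - 8) + l*(48*w^2 - 52*w - 5) - 8*w^2 + 7*w + 1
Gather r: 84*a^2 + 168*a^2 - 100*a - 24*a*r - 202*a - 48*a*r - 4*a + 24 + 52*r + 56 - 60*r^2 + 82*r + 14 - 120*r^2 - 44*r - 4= 252*a^2 - 306*a - 180*r^2 + r*(90 - 72*a) + 90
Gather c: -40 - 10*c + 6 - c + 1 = -11*c - 33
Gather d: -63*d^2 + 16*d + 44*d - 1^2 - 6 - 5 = -63*d^2 + 60*d - 12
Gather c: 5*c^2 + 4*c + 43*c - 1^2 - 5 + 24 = 5*c^2 + 47*c + 18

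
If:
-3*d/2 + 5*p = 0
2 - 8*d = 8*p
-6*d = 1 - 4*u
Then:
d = 5/26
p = 3/52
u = 7/13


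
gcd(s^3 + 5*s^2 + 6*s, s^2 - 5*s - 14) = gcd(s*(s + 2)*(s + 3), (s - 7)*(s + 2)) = s + 2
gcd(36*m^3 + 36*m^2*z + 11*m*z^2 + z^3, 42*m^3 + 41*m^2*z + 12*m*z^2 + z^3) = 6*m^2 + 5*m*z + z^2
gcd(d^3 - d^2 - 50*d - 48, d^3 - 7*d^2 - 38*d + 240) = d^2 - 2*d - 48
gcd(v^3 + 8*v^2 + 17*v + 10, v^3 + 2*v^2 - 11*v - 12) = v + 1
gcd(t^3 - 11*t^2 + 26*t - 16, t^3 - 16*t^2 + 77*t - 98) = t - 2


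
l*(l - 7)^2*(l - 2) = l^4 - 16*l^3 + 77*l^2 - 98*l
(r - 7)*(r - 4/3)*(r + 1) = r^3 - 22*r^2/3 + r + 28/3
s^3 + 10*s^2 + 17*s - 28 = (s - 1)*(s + 4)*(s + 7)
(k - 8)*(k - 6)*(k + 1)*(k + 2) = k^4 - 11*k^3 + 8*k^2 + 116*k + 96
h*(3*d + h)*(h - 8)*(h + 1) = 3*d*h^3 - 21*d*h^2 - 24*d*h + h^4 - 7*h^3 - 8*h^2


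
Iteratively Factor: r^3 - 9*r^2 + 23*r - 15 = (r - 1)*(r^2 - 8*r + 15) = (r - 5)*(r - 1)*(r - 3)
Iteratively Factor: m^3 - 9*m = (m)*(m^2 - 9) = m*(m + 3)*(m - 3)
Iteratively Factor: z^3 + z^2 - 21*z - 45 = (z - 5)*(z^2 + 6*z + 9) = (z - 5)*(z + 3)*(z + 3)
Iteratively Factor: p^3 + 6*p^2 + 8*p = (p + 4)*(p^2 + 2*p) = (p + 2)*(p + 4)*(p)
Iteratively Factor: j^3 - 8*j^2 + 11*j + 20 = (j + 1)*(j^2 - 9*j + 20) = (j - 4)*(j + 1)*(j - 5)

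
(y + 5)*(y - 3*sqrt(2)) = y^2 - 3*sqrt(2)*y + 5*y - 15*sqrt(2)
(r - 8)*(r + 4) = r^2 - 4*r - 32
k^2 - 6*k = k*(k - 6)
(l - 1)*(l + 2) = l^2 + l - 2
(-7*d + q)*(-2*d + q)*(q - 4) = 14*d^2*q - 56*d^2 - 9*d*q^2 + 36*d*q + q^3 - 4*q^2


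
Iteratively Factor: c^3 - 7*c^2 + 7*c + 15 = (c - 5)*(c^2 - 2*c - 3) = (c - 5)*(c - 3)*(c + 1)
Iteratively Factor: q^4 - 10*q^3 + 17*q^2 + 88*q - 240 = (q - 4)*(q^3 - 6*q^2 - 7*q + 60) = (q - 4)*(q + 3)*(q^2 - 9*q + 20) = (q - 4)^2*(q + 3)*(q - 5)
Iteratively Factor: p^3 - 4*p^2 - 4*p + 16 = (p - 4)*(p^2 - 4) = (p - 4)*(p + 2)*(p - 2)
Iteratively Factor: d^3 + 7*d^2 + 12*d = (d)*(d^2 + 7*d + 12) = d*(d + 4)*(d + 3)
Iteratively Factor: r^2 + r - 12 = (r - 3)*(r + 4)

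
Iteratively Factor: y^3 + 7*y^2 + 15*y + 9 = (y + 3)*(y^2 + 4*y + 3) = (y + 3)^2*(y + 1)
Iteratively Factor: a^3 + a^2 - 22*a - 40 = (a + 4)*(a^2 - 3*a - 10) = (a + 2)*(a + 4)*(a - 5)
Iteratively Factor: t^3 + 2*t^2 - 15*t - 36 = (t + 3)*(t^2 - t - 12) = (t - 4)*(t + 3)*(t + 3)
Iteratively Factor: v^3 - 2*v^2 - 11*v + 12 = (v - 4)*(v^2 + 2*v - 3) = (v - 4)*(v + 3)*(v - 1)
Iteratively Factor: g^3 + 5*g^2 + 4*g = (g)*(g^2 + 5*g + 4) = g*(g + 4)*(g + 1)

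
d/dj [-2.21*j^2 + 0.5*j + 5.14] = 0.5 - 4.42*j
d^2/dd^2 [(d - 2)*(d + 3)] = 2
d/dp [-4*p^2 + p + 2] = 1 - 8*p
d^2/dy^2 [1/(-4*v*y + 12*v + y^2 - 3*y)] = 2*(-4*v*y + 12*v + y^2 - 3*y - (4*v - 2*y + 3)^2)/(4*v*y - 12*v - y^2 + 3*y)^3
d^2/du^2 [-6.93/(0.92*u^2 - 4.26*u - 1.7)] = (-11.731104*u^2 + 54.320112*u + 6.93*(1.84*u - 4.26)*(3.68*u - 8.52) + 21.67704)/(-0.92*u^2 + 4.26*u + 1.7)^3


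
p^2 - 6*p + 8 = (p - 4)*(p - 2)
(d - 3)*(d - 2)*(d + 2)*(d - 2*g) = d^4 - 2*d^3*g - 3*d^3 + 6*d^2*g - 4*d^2 + 8*d*g + 12*d - 24*g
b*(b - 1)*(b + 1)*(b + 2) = b^4 + 2*b^3 - b^2 - 2*b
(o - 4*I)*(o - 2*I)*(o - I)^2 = o^4 - 8*I*o^3 - 21*o^2 + 22*I*o + 8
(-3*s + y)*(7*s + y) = -21*s^2 + 4*s*y + y^2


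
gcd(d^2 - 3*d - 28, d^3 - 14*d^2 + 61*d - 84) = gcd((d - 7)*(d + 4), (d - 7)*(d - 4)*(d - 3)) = d - 7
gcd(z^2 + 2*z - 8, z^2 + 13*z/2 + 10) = z + 4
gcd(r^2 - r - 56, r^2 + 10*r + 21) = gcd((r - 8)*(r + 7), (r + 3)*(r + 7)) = r + 7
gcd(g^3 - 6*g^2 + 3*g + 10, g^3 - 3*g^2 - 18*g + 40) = g^2 - 7*g + 10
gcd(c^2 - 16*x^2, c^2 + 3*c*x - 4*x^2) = c + 4*x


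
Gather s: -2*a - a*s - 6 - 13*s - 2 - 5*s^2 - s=-2*a - 5*s^2 + s*(-a - 14) - 8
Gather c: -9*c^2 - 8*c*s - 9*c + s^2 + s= -9*c^2 + c*(-8*s - 9) + s^2 + s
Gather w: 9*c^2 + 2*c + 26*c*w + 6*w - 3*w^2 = 9*c^2 + 2*c - 3*w^2 + w*(26*c + 6)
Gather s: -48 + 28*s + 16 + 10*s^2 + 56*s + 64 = 10*s^2 + 84*s + 32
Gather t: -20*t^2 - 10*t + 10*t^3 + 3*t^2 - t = 10*t^3 - 17*t^2 - 11*t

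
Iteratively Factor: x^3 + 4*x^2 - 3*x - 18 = (x + 3)*(x^2 + x - 6) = (x - 2)*(x + 3)*(x + 3)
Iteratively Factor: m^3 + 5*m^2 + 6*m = (m + 3)*(m^2 + 2*m) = (m + 2)*(m + 3)*(m)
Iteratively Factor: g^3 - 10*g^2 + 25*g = (g - 5)*(g^2 - 5*g) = (g - 5)^2*(g)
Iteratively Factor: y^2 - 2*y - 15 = (y - 5)*(y + 3)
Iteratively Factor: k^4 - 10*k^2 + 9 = (k - 3)*(k^3 + 3*k^2 - k - 3) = (k - 3)*(k - 1)*(k^2 + 4*k + 3) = (k - 3)*(k - 1)*(k + 3)*(k + 1)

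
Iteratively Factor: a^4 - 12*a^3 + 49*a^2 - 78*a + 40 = (a - 5)*(a^3 - 7*a^2 + 14*a - 8) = (a - 5)*(a - 1)*(a^2 - 6*a + 8) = (a - 5)*(a - 4)*(a - 1)*(a - 2)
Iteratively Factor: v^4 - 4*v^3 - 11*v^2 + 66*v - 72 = (v - 3)*(v^3 - v^2 - 14*v + 24) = (v - 3)*(v + 4)*(v^2 - 5*v + 6) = (v - 3)*(v - 2)*(v + 4)*(v - 3)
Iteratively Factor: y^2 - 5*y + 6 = (y - 2)*(y - 3)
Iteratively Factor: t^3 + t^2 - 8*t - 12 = (t + 2)*(t^2 - t - 6) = (t + 2)^2*(t - 3)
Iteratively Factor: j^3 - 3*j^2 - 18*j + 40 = (j - 5)*(j^2 + 2*j - 8) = (j - 5)*(j - 2)*(j + 4)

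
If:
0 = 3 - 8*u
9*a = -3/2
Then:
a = -1/6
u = 3/8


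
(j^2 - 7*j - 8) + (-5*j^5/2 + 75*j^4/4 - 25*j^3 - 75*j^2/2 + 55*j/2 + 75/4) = -5*j^5/2 + 75*j^4/4 - 25*j^3 - 73*j^2/2 + 41*j/2 + 43/4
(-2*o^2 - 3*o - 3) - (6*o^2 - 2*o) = -8*o^2 - o - 3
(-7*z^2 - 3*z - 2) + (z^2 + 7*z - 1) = -6*z^2 + 4*z - 3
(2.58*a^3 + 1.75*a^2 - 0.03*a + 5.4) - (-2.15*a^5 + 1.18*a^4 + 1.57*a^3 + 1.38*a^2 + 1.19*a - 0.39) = 2.15*a^5 - 1.18*a^4 + 1.01*a^3 + 0.37*a^2 - 1.22*a + 5.79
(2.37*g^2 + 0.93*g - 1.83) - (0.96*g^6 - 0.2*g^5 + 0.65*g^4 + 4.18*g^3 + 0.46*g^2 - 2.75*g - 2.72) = -0.96*g^6 + 0.2*g^5 - 0.65*g^4 - 4.18*g^3 + 1.91*g^2 + 3.68*g + 0.89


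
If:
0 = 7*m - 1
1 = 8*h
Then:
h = 1/8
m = 1/7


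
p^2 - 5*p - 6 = (p - 6)*(p + 1)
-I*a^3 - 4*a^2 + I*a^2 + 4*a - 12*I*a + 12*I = (a - 6*I)*(a + 2*I)*(-I*a + I)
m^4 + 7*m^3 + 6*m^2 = m^2*(m + 1)*(m + 6)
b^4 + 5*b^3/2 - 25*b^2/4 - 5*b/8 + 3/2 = (b - 3/2)*(b - 1/2)*(b + 1/2)*(b + 4)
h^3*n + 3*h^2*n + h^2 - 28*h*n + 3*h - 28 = (h - 4)*(h + 7)*(h*n + 1)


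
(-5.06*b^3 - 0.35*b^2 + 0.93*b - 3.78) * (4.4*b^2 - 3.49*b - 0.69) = -22.264*b^5 + 16.1194*b^4 + 8.8049*b^3 - 19.6362*b^2 + 12.5505*b + 2.6082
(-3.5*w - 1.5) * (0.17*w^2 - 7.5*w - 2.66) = -0.595*w^3 + 25.995*w^2 + 20.56*w + 3.99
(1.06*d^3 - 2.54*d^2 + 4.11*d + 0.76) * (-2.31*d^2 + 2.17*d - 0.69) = -2.4486*d^5 + 8.1676*d^4 - 15.7373*d^3 + 8.9157*d^2 - 1.1867*d - 0.5244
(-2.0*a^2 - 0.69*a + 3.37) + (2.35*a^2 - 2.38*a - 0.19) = 0.35*a^2 - 3.07*a + 3.18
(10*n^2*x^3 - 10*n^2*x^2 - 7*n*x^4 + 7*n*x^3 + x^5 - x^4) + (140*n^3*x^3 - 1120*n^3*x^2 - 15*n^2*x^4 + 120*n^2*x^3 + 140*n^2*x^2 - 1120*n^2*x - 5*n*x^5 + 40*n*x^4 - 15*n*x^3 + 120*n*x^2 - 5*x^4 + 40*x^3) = 140*n^3*x^3 - 1120*n^3*x^2 - 15*n^2*x^4 + 130*n^2*x^3 + 130*n^2*x^2 - 1120*n^2*x - 5*n*x^5 + 33*n*x^4 - 8*n*x^3 + 120*n*x^2 + x^5 - 6*x^4 + 40*x^3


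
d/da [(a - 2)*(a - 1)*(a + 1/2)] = 3*a^2 - 5*a + 1/2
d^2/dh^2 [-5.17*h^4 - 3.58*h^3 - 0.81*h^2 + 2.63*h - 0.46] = -62.04*h^2 - 21.48*h - 1.62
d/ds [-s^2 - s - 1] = -2*s - 1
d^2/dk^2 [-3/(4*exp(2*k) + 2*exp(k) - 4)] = 3*(-2*(4*exp(k) + 1)^2*exp(k) + (8*exp(k) + 1)*(2*exp(2*k) + exp(k) - 2))*exp(k)/(2*(2*exp(2*k) + exp(k) - 2)^3)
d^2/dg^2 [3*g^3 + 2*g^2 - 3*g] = 18*g + 4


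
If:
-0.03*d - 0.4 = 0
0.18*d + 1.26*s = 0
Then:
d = -13.33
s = 1.90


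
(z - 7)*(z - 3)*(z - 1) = z^3 - 11*z^2 + 31*z - 21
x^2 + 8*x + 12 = (x + 2)*(x + 6)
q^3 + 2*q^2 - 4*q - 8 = (q - 2)*(q + 2)^2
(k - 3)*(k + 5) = k^2 + 2*k - 15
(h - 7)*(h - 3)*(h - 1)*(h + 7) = h^4 - 4*h^3 - 46*h^2 + 196*h - 147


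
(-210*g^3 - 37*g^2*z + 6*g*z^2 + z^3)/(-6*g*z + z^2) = 35*g^2/z + 12*g + z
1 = 1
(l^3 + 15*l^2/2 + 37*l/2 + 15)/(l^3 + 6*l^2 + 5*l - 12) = (l^2 + 9*l/2 + 5)/(l^2 + 3*l - 4)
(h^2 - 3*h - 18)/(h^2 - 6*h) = (h + 3)/h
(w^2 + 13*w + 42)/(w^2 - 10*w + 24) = (w^2 + 13*w + 42)/(w^2 - 10*w + 24)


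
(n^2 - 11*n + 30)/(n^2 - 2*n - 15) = (n - 6)/(n + 3)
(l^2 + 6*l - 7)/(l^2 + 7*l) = (l - 1)/l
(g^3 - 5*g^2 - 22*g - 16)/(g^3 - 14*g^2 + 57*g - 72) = (g^2 + 3*g + 2)/(g^2 - 6*g + 9)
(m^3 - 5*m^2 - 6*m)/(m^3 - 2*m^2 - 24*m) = (m + 1)/(m + 4)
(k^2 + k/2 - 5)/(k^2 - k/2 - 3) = (2*k + 5)/(2*k + 3)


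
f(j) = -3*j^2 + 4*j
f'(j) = 4 - 6*j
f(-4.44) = -76.90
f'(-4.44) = 30.64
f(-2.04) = -20.64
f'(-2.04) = 16.24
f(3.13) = -16.87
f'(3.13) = -14.78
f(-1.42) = -11.73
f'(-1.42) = 12.52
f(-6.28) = -143.44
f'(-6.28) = 41.68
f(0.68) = 1.33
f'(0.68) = -0.08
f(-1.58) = -13.81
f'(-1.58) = 13.48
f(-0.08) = -0.34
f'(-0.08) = 4.48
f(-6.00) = -132.00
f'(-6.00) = 40.00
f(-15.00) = -735.00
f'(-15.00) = 94.00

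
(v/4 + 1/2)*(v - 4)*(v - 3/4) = v^3/4 - 11*v^2/16 - 13*v/8 + 3/2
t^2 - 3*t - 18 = (t - 6)*(t + 3)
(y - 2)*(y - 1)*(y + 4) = y^3 + y^2 - 10*y + 8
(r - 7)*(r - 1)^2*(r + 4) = r^4 - 5*r^3 - 21*r^2 + 53*r - 28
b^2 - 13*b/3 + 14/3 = (b - 7/3)*(b - 2)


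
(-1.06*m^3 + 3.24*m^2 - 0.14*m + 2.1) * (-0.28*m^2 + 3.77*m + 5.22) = 0.2968*m^5 - 4.9034*m^4 + 6.7208*m^3 + 15.797*m^2 + 7.1862*m + 10.962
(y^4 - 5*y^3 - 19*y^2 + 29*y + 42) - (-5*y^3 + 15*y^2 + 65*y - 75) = y^4 - 34*y^2 - 36*y + 117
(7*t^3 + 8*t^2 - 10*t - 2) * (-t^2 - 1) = -7*t^5 - 8*t^4 + 3*t^3 - 6*t^2 + 10*t + 2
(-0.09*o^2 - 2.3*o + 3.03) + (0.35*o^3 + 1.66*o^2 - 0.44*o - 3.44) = 0.35*o^3 + 1.57*o^2 - 2.74*o - 0.41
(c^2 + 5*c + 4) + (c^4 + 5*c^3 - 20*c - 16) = c^4 + 5*c^3 + c^2 - 15*c - 12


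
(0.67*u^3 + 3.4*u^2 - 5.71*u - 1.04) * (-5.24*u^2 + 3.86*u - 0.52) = -3.5108*u^5 - 15.2298*u^4 + 42.696*u^3 - 18.359*u^2 - 1.0452*u + 0.5408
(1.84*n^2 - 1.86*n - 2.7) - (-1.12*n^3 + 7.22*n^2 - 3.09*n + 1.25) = 1.12*n^3 - 5.38*n^2 + 1.23*n - 3.95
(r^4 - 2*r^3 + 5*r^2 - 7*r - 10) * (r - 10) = r^5 - 12*r^4 + 25*r^3 - 57*r^2 + 60*r + 100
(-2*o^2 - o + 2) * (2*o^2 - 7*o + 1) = -4*o^4 + 12*o^3 + 9*o^2 - 15*o + 2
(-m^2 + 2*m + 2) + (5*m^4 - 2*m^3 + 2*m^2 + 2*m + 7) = 5*m^4 - 2*m^3 + m^2 + 4*m + 9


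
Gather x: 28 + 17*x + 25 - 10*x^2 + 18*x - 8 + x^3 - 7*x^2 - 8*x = x^3 - 17*x^2 + 27*x + 45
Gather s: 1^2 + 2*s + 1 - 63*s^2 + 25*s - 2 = -63*s^2 + 27*s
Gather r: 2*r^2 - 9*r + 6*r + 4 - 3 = 2*r^2 - 3*r + 1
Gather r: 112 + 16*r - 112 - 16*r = 0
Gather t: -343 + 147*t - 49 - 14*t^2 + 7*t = -14*t^2 + 154*t - 392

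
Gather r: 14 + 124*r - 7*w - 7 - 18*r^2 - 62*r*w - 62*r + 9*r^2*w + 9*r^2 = r^2*(9*w - 9) + r*(62 - 62*w) - 7*w + 7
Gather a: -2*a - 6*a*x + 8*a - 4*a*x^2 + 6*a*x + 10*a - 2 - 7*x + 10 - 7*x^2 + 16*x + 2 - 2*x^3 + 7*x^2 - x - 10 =a*(16 - 4*x^2) - 2*x^3 + 8*x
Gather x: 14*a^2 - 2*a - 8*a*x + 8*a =14*a^2 - 8*a*x + 6*a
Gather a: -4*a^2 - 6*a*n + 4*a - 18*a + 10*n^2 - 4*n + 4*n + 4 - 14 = -4*a^2 + a*(-6*n - 14) + 10*n^2 - 10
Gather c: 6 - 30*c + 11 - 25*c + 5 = 22 - 55*c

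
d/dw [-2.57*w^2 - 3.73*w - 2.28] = -5.14*w - 3.73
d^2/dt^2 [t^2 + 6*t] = 2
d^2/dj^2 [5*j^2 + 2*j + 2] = 10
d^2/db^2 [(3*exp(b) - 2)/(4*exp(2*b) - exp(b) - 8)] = (48*exp(4*b) - 116*exp(3*b) + 600*exp(2*b) - 282*exp(b) + 208)*exp(b)/(64*exp(6*b) - 48*exp(5*b) - 372*exp(4*b) + 191*exp(3*b) + 744*exp(2*b) - 192*exp(b) - 512)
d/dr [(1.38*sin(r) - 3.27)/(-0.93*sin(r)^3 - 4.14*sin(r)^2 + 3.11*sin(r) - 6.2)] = (2.5668*sin(r)^3 - 3.4101*sin(r)^2 - 27.0756*sin(r) + 1.6137)*cos(r)/(0.8649*sin(r)^6 + 7.7004*sin(r)^5 + 11.355*sin(r)^4 - 14.2188*sin(r)^3 + 61.0081*sin(r)^2 - 38.564*sin(r) + 38.44)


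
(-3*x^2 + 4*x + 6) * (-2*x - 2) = 6*x^3 - 2*x^2 - 20*x - 12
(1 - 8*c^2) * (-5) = 40*c^2 - 5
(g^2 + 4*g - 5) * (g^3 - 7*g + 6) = g^5 + 4*g^4 - 12*g^3 - 22*g^2 + 59*g - 30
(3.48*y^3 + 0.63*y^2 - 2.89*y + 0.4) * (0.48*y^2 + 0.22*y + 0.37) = 1.6704*y^5 + 1.068*y^4 + 0.0390000000000001*y^3 - 0.2107*y^2 - 0.9813*y + 0.148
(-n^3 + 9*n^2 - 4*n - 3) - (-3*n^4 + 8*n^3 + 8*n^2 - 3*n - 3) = 3*n^4 - 9*n^3 + n^2 - n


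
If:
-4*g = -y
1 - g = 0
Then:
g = 1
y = 4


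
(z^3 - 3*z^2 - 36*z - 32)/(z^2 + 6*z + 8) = (z^2 - 7*z - 8)/(z + 2)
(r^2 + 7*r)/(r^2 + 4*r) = (r + 7)/(r + 4)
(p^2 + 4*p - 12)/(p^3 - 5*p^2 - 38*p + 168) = (p - 2)/(p^2 - 11*p + 28)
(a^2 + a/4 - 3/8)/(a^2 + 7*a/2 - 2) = (a + 3/4)/(a + 4)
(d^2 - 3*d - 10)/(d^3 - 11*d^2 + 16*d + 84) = (d - 5)/(d^2 - 13*d + 42)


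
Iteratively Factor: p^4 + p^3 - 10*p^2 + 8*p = (p - 2)*(p^3 + 3*p^2 - 4*p) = (p - 2)*(p + 4)*(p^2 - p) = (p - 2)*(p - 1)*(p + 4)*(p)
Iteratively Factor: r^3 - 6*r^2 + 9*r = (r)*(r^2 - 6*r + 9) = r*(r - 3)*(r - 3)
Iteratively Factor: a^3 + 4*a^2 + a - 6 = (a + 2)*(a^2 + 2*a - 3) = (a + 2)*(a + 3)*(a - 1)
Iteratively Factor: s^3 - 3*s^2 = (s)*(s^2 - 3*s) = s*(s - 3)*(s)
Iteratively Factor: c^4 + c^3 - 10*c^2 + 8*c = (c)*(c^3 + c^2 - 10*c + 8) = c*(c + 4)*(c^2 - 3*c + 2) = c*(c - 2)*(c + 4)*(c - 1)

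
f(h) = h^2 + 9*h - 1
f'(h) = 2*h + 9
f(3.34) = 40.22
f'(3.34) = 15.68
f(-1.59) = -12.78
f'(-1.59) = 5.82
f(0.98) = 8.78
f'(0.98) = 10.96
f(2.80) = 32.04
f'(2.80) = 14.60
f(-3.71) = -20.63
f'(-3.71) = 1.58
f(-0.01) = -1.09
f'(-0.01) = 8.98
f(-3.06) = -19.18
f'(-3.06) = 2.88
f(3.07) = 36.05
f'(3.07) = 15.14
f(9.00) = 161.00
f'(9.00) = 27.00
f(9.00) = 161.00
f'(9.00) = 27.00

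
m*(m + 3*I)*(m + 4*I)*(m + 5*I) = m^4 + 12*I*m^3 - 47*m^2 - 60*I*m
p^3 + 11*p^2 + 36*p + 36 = (p + 2)*(p + 3)*(p + 6)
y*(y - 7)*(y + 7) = y^3 - 49*y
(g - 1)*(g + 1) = g^2 - 1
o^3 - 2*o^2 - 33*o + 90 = (o - 5)*(o - 3)*(o + 6)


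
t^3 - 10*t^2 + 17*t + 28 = (t - 7)*(t - 4)*(t + 1)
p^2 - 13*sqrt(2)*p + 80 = (p - 8*sqrt(2))*(p - 5*sqrt(2))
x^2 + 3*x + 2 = (x + 1)*(x + 2)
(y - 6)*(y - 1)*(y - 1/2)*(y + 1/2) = y^4 - 7*y^3 + 23*y^2/4 + 7*y/4 - 3/2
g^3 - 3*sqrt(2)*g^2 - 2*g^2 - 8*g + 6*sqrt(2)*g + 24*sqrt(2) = (g - 4)*(g + 2)*(g - 3*sqrt(2))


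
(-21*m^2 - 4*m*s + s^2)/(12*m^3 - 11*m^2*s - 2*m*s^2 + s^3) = (-7*m + s)/(4*m^2 - 5*m*s + s^2)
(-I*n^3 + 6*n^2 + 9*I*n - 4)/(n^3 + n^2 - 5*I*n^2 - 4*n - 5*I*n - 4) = (-I*n^3 + 6*n^2 + 9*I*n - 4)/(n^3 + n^2*(1 - 5*I) - n*(4 + 5*I) - 4)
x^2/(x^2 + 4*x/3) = 3*x/(3*x + 4)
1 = 1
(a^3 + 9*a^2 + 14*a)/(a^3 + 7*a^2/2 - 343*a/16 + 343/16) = 16*a*(a + 2)/(16*a^2 - 56*a + 49)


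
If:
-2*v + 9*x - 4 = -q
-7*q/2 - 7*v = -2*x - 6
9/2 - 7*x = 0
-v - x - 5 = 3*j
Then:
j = -2591/1176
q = 29/196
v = 379/392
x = 9/14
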